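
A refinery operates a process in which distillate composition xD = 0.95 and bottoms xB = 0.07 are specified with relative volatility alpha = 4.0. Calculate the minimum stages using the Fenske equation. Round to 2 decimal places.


N_min = ln((xD*(1-xB))/(xB*(1-xD))) / ln(alpha)
Numerator inside ln: 0.8835 / 0.0035 = 252.428571
ln(252.428571) = 5.531128
ln(alpha) = ln(4.0) = 1.386294
N_min = 5.531128 / 1.386294 = 3.99


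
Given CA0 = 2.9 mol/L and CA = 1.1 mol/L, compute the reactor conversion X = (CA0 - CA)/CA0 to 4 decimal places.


X = (CA0 - CA) / CA0
X = (2.9 - 1.1) / 2.9
X = 1.8 / 2.9
X = 0.6207


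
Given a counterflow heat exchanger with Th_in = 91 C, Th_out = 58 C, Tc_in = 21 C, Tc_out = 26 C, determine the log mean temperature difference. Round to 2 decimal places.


dT1 = Th_in - Tc_out = 91 - 26 = 65
dT2 = Th_out - Tc_in = 58 - 21 = 37
LMTD = (dT1 - dT2) / ln(dT1/dT2)
LMTD = (65 - 37) / ln(65/37)
LMTD = 49.69 K


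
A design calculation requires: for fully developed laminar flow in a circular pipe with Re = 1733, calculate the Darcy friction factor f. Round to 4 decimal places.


f = 64 / Re
f = 64 / 1733
f = 0.0369


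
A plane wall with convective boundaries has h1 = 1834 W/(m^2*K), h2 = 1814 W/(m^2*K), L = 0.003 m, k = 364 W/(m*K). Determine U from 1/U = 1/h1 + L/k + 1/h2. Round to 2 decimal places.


1/U = 1/h1 + L/k + 1/h2
1/U = 1/1834 + 0.003/364 + 1/1814
1/U = 0.0005452563 + 8.2418e-06 + 0.0005512679
1/U = 0.001104766
U = 905.17 W/(m^2*K)


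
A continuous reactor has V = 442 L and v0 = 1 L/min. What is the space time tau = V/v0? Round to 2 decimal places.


tau = V / v0
tau = 442 / 1
tau = 442.00 min


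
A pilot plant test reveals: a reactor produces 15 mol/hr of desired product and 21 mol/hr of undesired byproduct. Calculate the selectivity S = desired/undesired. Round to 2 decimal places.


S = desired product rate / undesired product rate
S = 15 / 21
S = 0.71


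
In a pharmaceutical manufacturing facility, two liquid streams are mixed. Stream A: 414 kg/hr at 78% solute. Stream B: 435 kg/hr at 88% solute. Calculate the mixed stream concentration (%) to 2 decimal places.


Mass balance on solute: F1*x1 + F2*x2 = F3*x3
F3 = F1 + F2 = 414 + 435 = 849 kg/hr
x3 = (F1*x1 + F2*x2)/F3
x3 = (414*0.78 + 435*0.88) / 849
x3 = 83.12%


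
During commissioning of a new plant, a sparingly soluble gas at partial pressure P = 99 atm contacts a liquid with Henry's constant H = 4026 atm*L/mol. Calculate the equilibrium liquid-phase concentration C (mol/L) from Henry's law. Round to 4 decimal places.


C = P / H
C = 99 / 4026
C = 0.0246 mol/L


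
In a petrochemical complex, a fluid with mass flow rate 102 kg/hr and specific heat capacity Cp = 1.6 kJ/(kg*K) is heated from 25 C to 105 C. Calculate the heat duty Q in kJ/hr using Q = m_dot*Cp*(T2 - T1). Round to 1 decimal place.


Q = m_dot * Cp * (T2 - T1)
Q = 102 * 1.6 * (105 - 25)
Q = 102 * 1.6 * 80
Q = 13056.0 kJ/hr


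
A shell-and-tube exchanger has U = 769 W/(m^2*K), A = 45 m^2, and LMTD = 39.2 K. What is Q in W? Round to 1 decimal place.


Q = U * A * LMTD
Q = 769 * 45 * 39.2
Q = 1356516.0 W


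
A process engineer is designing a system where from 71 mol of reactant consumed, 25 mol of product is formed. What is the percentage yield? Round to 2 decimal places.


Yield = (moles product / moles consumed) * 100%
Yield = (25 / 71) * 100
Yield = 0.3521 * 100
Yield = 35.21%


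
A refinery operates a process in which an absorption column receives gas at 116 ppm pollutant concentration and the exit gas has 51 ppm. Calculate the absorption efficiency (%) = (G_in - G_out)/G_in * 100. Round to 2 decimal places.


Efficiency = (G_in - G_out) / G_in * 100%
Efficiency = (116 - 51) / 116 * 100
Efficiency = 65 / 116 * 100
Efficiency = 56.03%


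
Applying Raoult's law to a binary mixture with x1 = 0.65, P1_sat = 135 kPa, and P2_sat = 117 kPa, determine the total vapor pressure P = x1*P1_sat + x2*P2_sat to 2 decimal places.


P = x1*P1_sat + x2*P2_sat
x2 = 1 - x1 = 1 - 0.65 = 0.35
P = 0.65*135 + 0.35*117
P = 87.75 + 40.95
P = 128.70 kPa


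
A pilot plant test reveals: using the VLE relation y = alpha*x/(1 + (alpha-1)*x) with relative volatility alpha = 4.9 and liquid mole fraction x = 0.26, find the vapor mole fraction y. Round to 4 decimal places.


y = alpha*x / (1 + (alpha-1)*x)
y = 4.9*0.26 / (1 + (4.9-1)*0.26)
y = 1.274 / (1 + 1.014)
y = 1.274 / 2.014
y = 0.6326


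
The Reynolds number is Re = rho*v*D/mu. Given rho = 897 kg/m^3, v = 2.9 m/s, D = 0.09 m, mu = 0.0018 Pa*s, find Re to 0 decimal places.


Re = rho * v * D / mu
Re = 897 * 2.9 * 0.09 / 0.0018
Re = 234.117 / 0.0018
Re = 130065


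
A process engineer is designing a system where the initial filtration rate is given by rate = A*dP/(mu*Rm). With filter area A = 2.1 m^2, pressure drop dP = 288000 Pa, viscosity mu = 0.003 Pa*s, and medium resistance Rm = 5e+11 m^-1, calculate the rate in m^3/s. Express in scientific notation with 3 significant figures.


rate = A * dP / (mu * Rm)
rate = 2.1 * 288000 / (0.003 * 5e+11)
rate = 604800.0 / 1.500e+09
rate = 4.03e-04 m^3/s


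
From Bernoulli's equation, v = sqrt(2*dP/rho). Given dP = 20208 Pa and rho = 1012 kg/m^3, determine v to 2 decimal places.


v = sqrt(2*dP/rho)
v = sqrt(2*20208/1012)
v = sqrt(39.936759)
v = 6.32 m/s


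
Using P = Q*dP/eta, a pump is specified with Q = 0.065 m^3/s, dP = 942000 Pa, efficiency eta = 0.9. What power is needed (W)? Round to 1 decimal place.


P = Q * dP / eta
P = 0.065 * 942000 / 0.9
P = 61230.0 / 0.9
P = 68033.3 W


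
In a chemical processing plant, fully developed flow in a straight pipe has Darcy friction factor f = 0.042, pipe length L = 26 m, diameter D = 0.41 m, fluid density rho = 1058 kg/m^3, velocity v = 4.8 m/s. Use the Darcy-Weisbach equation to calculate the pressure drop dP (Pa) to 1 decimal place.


dP = f * (L/D) * (rho*v^2/2)
dP = 0.042 * (26/0.41) * (1058*4.8^2/2)
L/D = 63.41463415
rho*v^2/2 = 1058*23.04/2 = 12188.16
dP = 0.042 * 63.41463415 * 12188.16
dP = 32462.1 Pa


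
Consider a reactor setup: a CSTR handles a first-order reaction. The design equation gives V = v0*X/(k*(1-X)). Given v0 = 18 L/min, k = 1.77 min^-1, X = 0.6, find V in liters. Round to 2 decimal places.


V = v0 * X / (k * (1 - X))
V = 18 * 0.6 / (1.77 * (1 - 0.6))
V = 10.8 / (1.77 * 0.4)
V = 10.8 / 0.708
V = 15.25 L


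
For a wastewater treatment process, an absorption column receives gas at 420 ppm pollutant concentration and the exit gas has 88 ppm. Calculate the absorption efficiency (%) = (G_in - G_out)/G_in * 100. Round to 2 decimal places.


Efficiency = (G_in - G_out) / G_in * 100%
Efficiency = (420 - 88) / 420 * 100
Efficiency = 332 / 420 * 100
Efficiency = 79.05%


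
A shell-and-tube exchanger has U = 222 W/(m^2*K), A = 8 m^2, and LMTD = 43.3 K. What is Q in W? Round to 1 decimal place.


Q = U * A * LMTD
Q = 222 * 8 * 43.3
Q = 76900.8 W


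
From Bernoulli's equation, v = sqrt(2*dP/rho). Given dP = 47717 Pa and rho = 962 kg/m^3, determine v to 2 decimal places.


v = sqrt(2*dP/rho)
v = sqrt(2*47717/962)
v = sqrt(99.203742)
v = 9.96 m/s


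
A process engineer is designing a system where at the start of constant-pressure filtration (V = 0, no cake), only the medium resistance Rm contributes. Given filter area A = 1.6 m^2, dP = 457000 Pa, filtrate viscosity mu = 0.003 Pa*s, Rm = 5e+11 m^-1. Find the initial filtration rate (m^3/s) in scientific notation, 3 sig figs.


rate = A * dP / (mu * Rm)
rate = 1.6 * 457000 / (0.003 * 5e+11)
rate = 731200.0 / 1.500e+09
rate = 4.87e-04 m^3/s


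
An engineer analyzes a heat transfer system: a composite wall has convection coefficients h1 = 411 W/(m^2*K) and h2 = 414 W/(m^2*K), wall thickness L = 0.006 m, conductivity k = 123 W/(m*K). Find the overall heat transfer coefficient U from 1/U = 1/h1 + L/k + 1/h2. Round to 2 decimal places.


1/U = 1/h1 + L/k + 1/h2
1/U = 1/411 + 0.006/123 + 1/414
1/U = 0.00243309 + 4.87805e-05 + 0.0024154589
1/U = 0.0048973294
U = 204.19 W/(m^2*K)


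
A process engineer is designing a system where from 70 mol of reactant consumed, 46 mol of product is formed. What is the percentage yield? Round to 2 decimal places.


Yield = (moles product / moles consumed) * 100%
Yield = (46 / 70) * 100
Yield = 0.6571 * 100
Yield = 65.71%


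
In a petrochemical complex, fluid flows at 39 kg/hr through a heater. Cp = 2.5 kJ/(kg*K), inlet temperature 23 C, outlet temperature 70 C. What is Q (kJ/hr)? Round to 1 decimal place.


Q = m_dot * Cp * (T2 - T1)
Q = 39 * 2.5 * (70 - 23)
Q = 39 * 2.5 * 47
Q = 4582.5 kJ/hr


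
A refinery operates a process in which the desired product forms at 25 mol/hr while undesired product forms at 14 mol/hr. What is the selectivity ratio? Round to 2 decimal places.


S = desired product rate / undesired product rate
S = 25 / 14
S = 1.79


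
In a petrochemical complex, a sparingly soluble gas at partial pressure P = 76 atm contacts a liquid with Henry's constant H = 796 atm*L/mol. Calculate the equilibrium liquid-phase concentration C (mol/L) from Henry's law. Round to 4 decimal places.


C = P / H
C = 76 / 796
C = 0.0955 mol/L


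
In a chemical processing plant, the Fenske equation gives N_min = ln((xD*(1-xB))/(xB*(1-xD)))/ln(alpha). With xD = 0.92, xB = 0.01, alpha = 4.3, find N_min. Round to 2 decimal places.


N_min = ln((xD*(1-xB))/(xB*(1-xD))) / ln(alpha)
Numerator inside ln: 0.9108 / 0.0008 = 1138.5
ln(1138.5) = 7.037467
ln(alpha) = ln(4.3) = 1.458615
N_min = 7.037467 / 1.458615 = 4.82


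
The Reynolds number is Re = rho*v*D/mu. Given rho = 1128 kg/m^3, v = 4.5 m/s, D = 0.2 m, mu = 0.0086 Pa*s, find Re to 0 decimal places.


Re = rho * v * D / mu
Re = 1128 * 4.5 * 0.2 / 0.0086
Re = 1015.2 / 0.0086
Re = 118047


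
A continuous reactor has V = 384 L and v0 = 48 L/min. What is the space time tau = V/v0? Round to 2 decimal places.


tau = V / v0
tau = 384 / 48
tau = 8.00 min


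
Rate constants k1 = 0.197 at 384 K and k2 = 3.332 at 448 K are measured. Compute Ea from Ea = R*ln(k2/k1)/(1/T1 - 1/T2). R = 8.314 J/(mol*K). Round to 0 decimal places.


Ea = R * ln(k2/k1) / (1/T1 - 1/T2)
ln(k2/k1) = ln(3.332/0.197) = 2.8281243
1/T1 - 1/T2 = 1/384 - 1/448 = 0.00037202381
Ea = 8.314 * 2.8281243 / 0.00037202381
Ea = 63203 J/mol


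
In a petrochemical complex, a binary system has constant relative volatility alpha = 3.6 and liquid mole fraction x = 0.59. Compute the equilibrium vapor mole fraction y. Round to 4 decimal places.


y = alpha*x / (1 + (alpha-1)*x)
y = 3.6*0.59 / (1 + (3.6-1)*0.59)
y = 2.124 / (1 + 1.534)
y = 2.124 / 2.534
y = 0.8382


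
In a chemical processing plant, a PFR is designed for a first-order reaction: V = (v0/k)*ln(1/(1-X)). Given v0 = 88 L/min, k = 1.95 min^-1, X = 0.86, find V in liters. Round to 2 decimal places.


V = (v0/k) * ln(1/(1-X))
V = (88/1.95) * ln(1/(1-0.86))
V = 45.128205 * ln(7.142857)
V = 45.128205 * 1.966113
V = 88.73 L


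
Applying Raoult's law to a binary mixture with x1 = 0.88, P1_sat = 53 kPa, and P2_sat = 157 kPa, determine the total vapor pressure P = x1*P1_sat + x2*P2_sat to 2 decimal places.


P = x1*P1_sat + x2*P2_sat
x2 = 1 - x1 = 1 - 0.88 = 0.12
P = 0.88*53 + 0.12*157
P = 46.64 + 18.84
P = 65.48 kPa


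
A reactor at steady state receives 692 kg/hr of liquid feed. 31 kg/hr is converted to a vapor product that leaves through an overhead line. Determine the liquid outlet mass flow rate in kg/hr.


Steady-state mass balance on the main outlet: F_out = F_in - F_removed
F_out = 692 - 31
F_out = 661 kg/hr


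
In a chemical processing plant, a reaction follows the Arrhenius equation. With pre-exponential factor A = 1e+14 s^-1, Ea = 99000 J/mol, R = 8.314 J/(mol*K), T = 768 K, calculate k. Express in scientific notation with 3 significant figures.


k = A * exp(-Ea/(R*T))
k = 1e+14 * exp(-99000 / (8.314 * 768))
k = 1e+14 * exp(-15.504721)
k = 1.85e+07


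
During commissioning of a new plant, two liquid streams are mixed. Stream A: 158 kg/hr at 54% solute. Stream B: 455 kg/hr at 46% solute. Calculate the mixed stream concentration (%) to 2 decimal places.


Mass balance on solute: F1*x1 + F2*x2 = F3*x3
F3 = F1 + F2 = 158 + 455 = 613 kg/hr
x3 = (F1*x1 + F2*x2)/F3
x3 = (158*0.54 + 455*0.46) / 613
x3 = 48.06%


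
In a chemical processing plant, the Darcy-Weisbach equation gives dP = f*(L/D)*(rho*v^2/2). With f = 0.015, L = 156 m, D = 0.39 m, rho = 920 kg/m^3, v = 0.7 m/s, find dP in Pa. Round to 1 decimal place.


dP = f * (L/D) * (rho*v^2/2)
dP = 0.015 * (156/0.39) * (920*0.7^2/2)
L/D = 400.0
rho*v^2/2 = 920*0.49/2 = 225.4
dP = 0.015 * 400.0 * 225.4
dP = 1352.4 Pa


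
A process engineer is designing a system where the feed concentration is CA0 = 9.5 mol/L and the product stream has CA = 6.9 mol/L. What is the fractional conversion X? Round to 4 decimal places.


X = (CA0 - CA) / CA0
X = (9.5 - 6.9) / 9.5
X = 2.6 / 9.5
X = 0.2737


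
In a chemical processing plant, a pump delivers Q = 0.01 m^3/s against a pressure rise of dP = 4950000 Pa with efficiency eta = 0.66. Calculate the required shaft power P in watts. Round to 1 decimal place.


P = Q * dP / eta
P = 0.01 * 4950000 / 0.66
P = 49500.0 / 0.66
P = 75000.0 W


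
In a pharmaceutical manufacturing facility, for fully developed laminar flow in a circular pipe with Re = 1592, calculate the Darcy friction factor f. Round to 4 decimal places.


f = 64 / Re
f = 64 / 1592
f = 0.0402


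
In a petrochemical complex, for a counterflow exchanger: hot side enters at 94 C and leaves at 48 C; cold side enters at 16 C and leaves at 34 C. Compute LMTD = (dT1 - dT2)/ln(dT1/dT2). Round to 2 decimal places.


dT1 = Th_in - Tc_out = 94 - 34 = 60
dT2 = Th_out - Tc_in = 48 - 16 = 32
LMTD = (dT1 - dT2) / ln(dT1/dT2)
LMTD = (60 - 32) / ln(60/32)
LMTD = 44.54 K


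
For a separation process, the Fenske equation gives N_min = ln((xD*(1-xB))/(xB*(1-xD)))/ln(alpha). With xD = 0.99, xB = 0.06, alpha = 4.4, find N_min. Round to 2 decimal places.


N_min = ln((xD*(1-xB))/(xB*(1-xD))) / ln(alpha)
Numerator inside ln: 0.9306 / 0.0006 = 1551.0
ln(1551.0) = 7.346655
ln(alpha) = ln(4.4) = 1.481605
N_min = 7.346655 / 1.481605 = 4.96


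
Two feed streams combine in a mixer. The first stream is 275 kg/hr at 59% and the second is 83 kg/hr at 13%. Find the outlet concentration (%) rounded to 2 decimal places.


Mass balance on solute: F1*x1 + F2*x2 = F3*x3
F3 = F1 + F2 = 275 + 83 = 358 kg/hr
x3 = (F1*x1 + F2*x2)/F3
x3 = (275*0.59 + 83*0.13) / 358
x3 = 48.34%


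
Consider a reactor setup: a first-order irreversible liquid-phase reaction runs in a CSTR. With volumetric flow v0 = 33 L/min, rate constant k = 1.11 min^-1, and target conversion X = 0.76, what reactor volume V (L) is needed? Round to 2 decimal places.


V = v0 * X / (k * (1 - X))
V = 33 * 0.76 / (1.11 * (1 - 0.76))
V = 25.08 / (1.11 * 0.24)
V = 25.08 / 0.2664
V = 94.14 L


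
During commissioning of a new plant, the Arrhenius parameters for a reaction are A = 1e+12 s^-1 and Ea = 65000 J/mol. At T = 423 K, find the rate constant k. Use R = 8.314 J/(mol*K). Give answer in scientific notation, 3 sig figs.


k = A * exp(-Ea/(R*T))
k = 1e+12 * exp(-65000 / (8.314 * 423))
k = 1e+12 * exp(-18.482596)
k = 9.40e+03


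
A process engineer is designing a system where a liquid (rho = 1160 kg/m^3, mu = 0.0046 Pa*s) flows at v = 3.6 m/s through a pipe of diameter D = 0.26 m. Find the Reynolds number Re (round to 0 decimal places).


Re = rho * v * D / mu
Re = 1160 * 3.6 * 0.26 / 0.0046
Re = 1085.76 / 0.0046
Re = 236035


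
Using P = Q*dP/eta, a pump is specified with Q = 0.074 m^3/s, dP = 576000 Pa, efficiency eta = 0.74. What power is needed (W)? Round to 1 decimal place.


P = Q * dP / eta
P = 0.074 * 576000 / 0.74
P = 42624.0 / 0.74
P = 57600.0 W


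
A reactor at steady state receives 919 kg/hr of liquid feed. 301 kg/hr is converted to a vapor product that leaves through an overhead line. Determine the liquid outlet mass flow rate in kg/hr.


Steady-state mass balance on the main outlet: F_out = F_in - F_removed
F_out = 919 - 301
F_out = 618 kg/hr


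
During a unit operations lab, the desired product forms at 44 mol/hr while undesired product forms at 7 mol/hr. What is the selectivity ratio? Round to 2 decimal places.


S = desired product rate / undesired product rate
S = 44 / 7
S = 6.29


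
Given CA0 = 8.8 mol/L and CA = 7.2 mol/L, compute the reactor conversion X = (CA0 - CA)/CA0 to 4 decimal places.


X = (CA0 - CA) / CA0
X = (8.8 - 7.2) / 8.8
X = 1.6 / 8.8
X = 0.1818


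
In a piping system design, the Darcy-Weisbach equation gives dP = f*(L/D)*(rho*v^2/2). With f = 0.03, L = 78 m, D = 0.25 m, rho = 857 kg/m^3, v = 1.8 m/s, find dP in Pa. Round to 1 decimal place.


dP = f * (L/D) * (rho*v^2/2)
dP = 0.03 * (78/0.25) * (857*1.8^2/2)
L/D = 312.0
rho*v^2/2 = 857*3.24/2 = 1388.34
dP = 0.03 * 312.0 * 1388.34
dP = 12994.9 Pa


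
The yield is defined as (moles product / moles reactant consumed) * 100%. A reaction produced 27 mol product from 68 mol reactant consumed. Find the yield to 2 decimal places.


Yield = (moles product / moles consumed) * 100%
Yield = (27 / 68) * 100
Yield = 0.3971 * 100
Yield = 39.71%


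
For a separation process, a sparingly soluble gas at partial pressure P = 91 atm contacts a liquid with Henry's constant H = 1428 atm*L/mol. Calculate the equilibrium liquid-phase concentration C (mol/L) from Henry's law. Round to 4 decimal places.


C = P / H
C = 91 / 1428
C = 0.0637 mol/L


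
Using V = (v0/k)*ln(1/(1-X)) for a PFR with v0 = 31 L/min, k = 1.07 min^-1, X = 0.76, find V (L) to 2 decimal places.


V = (v0/k) * ln(1/(1-X))
V = (31/1.07) * ln(1/(1-0.76))
V = 28.971963 * ln(4.166667)
V = 28.971963 * 1.427116
V = 41.35 L


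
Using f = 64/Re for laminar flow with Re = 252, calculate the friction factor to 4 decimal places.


f = 64 / Re
f = 64 / 252
f = 0.2540


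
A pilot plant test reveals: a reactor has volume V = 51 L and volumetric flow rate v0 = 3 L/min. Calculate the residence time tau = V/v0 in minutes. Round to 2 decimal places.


tau = V / v0
tau = 51 / 3
tau = 17.00 min


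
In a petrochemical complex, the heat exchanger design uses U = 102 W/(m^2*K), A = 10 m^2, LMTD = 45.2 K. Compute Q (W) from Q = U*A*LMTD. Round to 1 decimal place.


Q = U * A * LMTD
Q = 102 * 10 * 45.2
Q = 46104.0 W


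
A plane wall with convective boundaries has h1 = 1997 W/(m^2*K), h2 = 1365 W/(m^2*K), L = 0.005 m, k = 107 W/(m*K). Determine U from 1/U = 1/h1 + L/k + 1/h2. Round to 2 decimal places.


1/U = 1/h1 + L/k + 1/h2
1/U = 1/1997 + 0.005/107 + 1/1365
1/U = 0.0005007511 + 4.6729e-05 + 0.0007326007
1/U = 0.0012800808
U = 781.20 W/(m^2*K)


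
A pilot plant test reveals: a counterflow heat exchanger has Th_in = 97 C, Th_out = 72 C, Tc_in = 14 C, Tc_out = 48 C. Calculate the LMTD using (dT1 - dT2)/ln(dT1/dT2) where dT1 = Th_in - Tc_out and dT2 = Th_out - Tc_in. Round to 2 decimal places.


dT1 = Th_in - Tc_out = 97 - 48 = 49
dT2 = Th_out - Tc_in = 72 - 14 = 58
LMTD = (dT1 - dT2) / ln(dT1/dT2)
LMTD = (49 - 58) / ln(49/58)
LMTD = 53.37 K


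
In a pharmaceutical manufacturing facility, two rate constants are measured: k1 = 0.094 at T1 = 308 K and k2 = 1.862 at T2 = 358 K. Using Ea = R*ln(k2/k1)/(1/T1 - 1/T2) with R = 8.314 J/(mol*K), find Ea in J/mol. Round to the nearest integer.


Ea = R * ln(k2/k1) / (1/T1 - 1/T2)
ln(k2/k1) = ln(1.862/0.094) = 2.9861117
1/T1 - 1/T2 = 1/308 - 1/358 = 0.000453457157
Ea = 8.314 * 2.9861117 / 0.000453457157
Ea = 54749 J/mol


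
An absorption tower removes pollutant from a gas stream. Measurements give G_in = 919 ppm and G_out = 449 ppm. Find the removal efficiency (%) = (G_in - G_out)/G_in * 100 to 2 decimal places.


Efficiency = (G_in - G_out) / G_in * 100%
Efficiency = (919 - 449) / 919 * 100
Efficiency = 470 / 919 * 100
Efficiency = 51.14%


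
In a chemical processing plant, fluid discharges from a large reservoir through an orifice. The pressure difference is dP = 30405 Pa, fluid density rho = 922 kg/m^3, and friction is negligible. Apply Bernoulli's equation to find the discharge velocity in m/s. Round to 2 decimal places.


v = sqrt(2*dP/rho)
v = sqrt(2*30405/922)
v = sqrt(65.954447)
v = 8.12 m/s


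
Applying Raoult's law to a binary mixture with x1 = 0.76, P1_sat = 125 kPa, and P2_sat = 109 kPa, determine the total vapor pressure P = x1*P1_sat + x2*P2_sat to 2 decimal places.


P = x1*P1_sat + x2*P2_sat
x2 = 1 - x1 = 1 - 0.76 = 0.24
P = 0.76*125 + 0.24*109
P = 95.0 + 26.16
P = 121.16 kPa


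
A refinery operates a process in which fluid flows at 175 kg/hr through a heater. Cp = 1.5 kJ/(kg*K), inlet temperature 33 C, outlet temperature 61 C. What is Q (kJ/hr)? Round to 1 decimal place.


Q = m_dot * Cp * (T2 - T1)
Q = 175 * 1.5 * (61 - 33)
Q = 175 * 1.5 * 28
Q = 7350.0 kJ/hr


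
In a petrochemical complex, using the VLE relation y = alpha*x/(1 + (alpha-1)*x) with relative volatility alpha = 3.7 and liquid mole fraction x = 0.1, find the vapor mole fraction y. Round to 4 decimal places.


y = alpha*x / (1 + (alpha-1)*x)
y = 3.7*0.1 / (1 + (3.7-1)*0.1)
y = 0.37 / (1 + 0.27)
y = 0.37 / 1.27
y = 0.2913


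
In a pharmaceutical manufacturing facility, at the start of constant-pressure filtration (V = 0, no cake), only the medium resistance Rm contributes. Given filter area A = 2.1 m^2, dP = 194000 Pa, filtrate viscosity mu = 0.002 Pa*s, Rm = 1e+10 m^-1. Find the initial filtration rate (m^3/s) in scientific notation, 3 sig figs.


rate = A * dP / (mu * Rm)
rate = 2.1 * 194000 / (0.002 * 1e+10)
rate = 407400.0 / 2.000e+07
rate = 2.04e-02 m^3/s


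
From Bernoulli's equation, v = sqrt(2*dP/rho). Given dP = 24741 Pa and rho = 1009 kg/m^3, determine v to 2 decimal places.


v = sqrt(2*dP/rho)
v = sqrt(2*24741/1009)
v = sqrt(49.040634)
v = 7.00 m/s


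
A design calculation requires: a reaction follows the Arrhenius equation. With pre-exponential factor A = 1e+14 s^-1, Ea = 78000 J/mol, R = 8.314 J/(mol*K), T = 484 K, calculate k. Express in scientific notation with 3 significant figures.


k = A * exp(-Ea/(R*T))
k = 1e+14 * exp(-78000 / (8.314 * 484))
k = 1e+14 * exp(-19.383813)
k = 3.82e+05


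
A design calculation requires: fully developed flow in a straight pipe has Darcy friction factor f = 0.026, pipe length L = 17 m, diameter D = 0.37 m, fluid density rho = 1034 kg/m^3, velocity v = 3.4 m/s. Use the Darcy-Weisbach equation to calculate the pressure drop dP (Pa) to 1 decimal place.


dP = f * (L/D) * (rho*v^2/2)
dP = 0.026 * (17/0.37) * (1034*3.4^2/2)
L/D = 45.94594595
rho*v^2/2 = 1034*11.56/2 = 5976.52
dP = 0.026 * 45.94594595 * 5976.52
dP = 7139.5 Pa


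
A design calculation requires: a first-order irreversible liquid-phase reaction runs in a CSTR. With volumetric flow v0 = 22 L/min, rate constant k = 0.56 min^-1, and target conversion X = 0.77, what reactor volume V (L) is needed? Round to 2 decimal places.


V = v0 * X / (k * (1 - X))
V = 22 * 0.77 / (0.56 * (1 - 0.77))
V = 16.94 / (0.56 * 0.23)
V = 16.94 / 0.1288
V = 131.52 L


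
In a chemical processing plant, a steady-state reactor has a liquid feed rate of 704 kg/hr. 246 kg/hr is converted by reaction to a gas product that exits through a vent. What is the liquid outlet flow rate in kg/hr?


Steady-state mass balance on the main outlet: F_out = F_in - F_removed
F_out = 704 - 246
F_out = 458 kg/hr


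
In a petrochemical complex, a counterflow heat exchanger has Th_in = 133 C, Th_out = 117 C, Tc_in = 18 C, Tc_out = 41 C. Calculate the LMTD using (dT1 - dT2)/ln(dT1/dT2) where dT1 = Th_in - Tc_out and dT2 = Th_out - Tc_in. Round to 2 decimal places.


dT1 = Th_in - Tc_out = 133 - 41 = 92
dT2 = Th_out - Tc_in = 117 - 18 = 99
LMTD = (dT1 - dT2) / ln(dT1/dT2)
LMTD = (92 - 99) / ln(92/99)
LMTD = 95.46 K


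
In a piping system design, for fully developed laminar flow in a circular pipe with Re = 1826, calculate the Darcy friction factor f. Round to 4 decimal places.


f = 64 / Re
f = 64 / 1826
f = 0.0350


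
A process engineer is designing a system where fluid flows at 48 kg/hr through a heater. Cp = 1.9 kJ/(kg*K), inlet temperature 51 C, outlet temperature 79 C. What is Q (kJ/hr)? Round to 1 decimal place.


Q = m_dot * Cp * (T2 - T1)
Q = 48 * 1.9 * (79 - 51)
Q = 48 * 1.9 * 28
Q = 2553.6 kJ/hr


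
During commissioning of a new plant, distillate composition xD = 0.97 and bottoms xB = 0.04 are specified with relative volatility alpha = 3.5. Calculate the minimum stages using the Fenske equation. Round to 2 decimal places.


N_min = ln((xD*(1-xB))/(xB*(1-xD))) / ln(alpha)
Numerator inside ln: 0.9312 / 0.0012 = 776.0
ln(776.0) = 6.654153
ln(alpha) = ln(3.5) = 1.252763
N_min = 6.654153 / 1.252763 = 5.31


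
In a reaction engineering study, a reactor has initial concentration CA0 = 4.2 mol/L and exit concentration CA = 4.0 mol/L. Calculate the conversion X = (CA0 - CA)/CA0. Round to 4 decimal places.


X = (CA0 - CA) / CA0
X = (4.2 - 4.0) / 4.2
X = 0.2 / 4.2
X = 0.0476


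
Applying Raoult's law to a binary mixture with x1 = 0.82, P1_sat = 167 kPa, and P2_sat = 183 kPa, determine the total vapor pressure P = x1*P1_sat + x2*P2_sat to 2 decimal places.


P = x1*P1_sat + x2*P2_sat
x2 = 1 - x1 = 1 - 0.82 = 0.18
P = 0.82*167 + 0.18*183
P = 136.94 + 32.94
P = 169.88 kPa


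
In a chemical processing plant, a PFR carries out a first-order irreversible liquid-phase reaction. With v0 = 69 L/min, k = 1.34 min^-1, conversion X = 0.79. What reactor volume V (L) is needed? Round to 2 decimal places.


V = (v0/k) * ln(1/(1-X))
V = (69/1.34) * ln(1/(1-0.79))
V = 51.492537 * ln(4.761905)
V = 51.492537 * 1.560648
V = 80.36 L


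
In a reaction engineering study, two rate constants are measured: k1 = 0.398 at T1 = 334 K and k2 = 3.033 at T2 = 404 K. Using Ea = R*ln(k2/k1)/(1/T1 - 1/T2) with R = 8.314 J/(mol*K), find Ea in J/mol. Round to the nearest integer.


Ea = R * ln(k2/k1) / (1/T1 - 1/T2)
ln(k2/k1) = ln(3.033/0.398) = 2.0308555
1/T1 - 1/T2 = 1/334 - 1/404 = 0.000518764451
Ea = 8.314 * 2.0308555 / 0.000518764451
Ea = 32548 J/mol


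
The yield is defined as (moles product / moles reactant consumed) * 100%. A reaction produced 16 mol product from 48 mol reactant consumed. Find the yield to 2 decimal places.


Yield = (moles product / moles consumed) * 100%
Yield = (16 / 48) * 100
Yield = 0.3333 * 100
Yield = 33.33%


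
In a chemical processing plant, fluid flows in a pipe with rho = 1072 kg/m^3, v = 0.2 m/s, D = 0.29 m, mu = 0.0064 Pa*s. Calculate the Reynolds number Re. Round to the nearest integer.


Re = rho * v * D / mu
Re = 1072 * 0.2 * 0.29 / 0.0064
Re = 62.176 / 0.0064
Re = 9715


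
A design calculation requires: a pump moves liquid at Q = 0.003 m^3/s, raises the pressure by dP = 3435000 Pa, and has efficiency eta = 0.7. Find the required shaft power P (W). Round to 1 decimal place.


P = Q * dP / eta
P = 0.003 * 3435000 / 0.7
P = 10305.0 / 0.7
P = 14721.4 W


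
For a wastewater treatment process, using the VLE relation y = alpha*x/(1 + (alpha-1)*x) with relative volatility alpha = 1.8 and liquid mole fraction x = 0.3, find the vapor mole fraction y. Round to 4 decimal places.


y = alpha*x / (1 + (alpha-1)*x)
y = 1.8*0.3 / (1 + (1.8-1)*0.3)
y = 0.54 / (1 + 0.24)
y = 0.54 / 1.24
y = 0.4355


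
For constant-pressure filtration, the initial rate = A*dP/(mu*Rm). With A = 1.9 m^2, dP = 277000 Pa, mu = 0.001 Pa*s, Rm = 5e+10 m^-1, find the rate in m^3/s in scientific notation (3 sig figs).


rate = A * dP / (mu * Rm)
rate = 1.9 * 277000 / (0.001 * 5e+10)
rate = 526300.0 / 5.000e+07
rate = 1.05e-02 m^3/s


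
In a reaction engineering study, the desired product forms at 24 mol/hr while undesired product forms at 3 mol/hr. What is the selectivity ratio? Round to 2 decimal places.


S = desired product rate / undesired product rate
S = 24 / 3
S = 8.00


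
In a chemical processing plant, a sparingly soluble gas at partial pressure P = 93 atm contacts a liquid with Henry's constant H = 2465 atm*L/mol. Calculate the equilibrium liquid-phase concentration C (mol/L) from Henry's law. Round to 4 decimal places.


C = P / H
C = 93 / 2465
C = 0.0377 mol/L


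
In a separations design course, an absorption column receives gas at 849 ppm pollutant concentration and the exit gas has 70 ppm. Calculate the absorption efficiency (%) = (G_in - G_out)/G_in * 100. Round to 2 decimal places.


Efficiency = (G_in - G_out) / G_in * 100%
Efficiency = (849 - 70) / 849 * 100
Efficiency = 779 / 849 * 100
Efficiency = 91.76%


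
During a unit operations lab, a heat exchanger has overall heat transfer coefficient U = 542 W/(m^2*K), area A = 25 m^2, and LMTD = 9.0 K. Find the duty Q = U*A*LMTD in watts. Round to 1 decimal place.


Q = U * A * LMTD
Q = 542 * 25 * 9.0
Q = 121950.0 W


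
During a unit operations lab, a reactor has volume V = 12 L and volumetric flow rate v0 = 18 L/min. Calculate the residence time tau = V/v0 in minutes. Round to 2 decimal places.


tau = V / v0
tau = 12 / 18
tau = 0.67 min


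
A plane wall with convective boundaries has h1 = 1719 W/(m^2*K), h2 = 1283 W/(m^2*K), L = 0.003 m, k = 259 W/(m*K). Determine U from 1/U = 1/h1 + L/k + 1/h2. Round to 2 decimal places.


1/U = 1/h1 + L/k + 1/h2
1/U = 1/1719 + 0.003/259 + 1/1283
1/U = 0.0005817336 + 1.1583e-05 + 0.0007794232
1/U = 0.0013727398
U = 728.47 W/(m^2*K)


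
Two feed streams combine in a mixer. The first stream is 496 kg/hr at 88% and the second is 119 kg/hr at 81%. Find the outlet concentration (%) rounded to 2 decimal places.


Mass balance on solute: F1*x1 + F2*x2 = F3*x3
F3 = F1 + F2 = 496 + 119 = 615 kg/hr
x3 = (F1*x1 + F2*x2)/F3
x3 = (496*0.88 + 119*0.81) / 615
x3 = 86.65%


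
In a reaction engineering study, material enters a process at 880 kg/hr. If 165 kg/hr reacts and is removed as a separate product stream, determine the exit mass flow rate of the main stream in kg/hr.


Steady-state mass balance on the main outlet: F_out = F_in - F_removed
F_out = 880 - 165
F_out = 715 kg/hr


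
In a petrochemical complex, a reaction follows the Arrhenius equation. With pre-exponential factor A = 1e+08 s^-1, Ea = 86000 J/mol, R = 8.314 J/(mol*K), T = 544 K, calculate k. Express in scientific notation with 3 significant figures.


k = A * exp(-Ea/(R*T))
k = 1e+08 * exp(-86000 / (8.314 * 544))
k = 1e+08 * exp(-19.014702)
k = 5.52e-01


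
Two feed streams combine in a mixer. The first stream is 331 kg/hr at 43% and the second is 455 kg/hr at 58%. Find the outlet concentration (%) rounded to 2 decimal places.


Mass balance on solute: F1*x1 + F2*x2 = F3*x3
F3 = F1 + F2 = 331 + 455 = 786 kg/hr
x3 = (F1*x1 + F2*x2)/F3
x3 = (331*0.43 + 455*0.58) / 786
x3 = 51.68%


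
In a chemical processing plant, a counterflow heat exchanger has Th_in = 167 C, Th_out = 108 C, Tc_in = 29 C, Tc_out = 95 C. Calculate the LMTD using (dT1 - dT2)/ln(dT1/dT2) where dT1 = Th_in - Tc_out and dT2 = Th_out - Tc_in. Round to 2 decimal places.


dT1 = Th_in - Tc_out = 167 - 95 = 72
dT2 = Th_out - Tc_in = 108 - 29 = 79
LMTD = (dT1 - dT2) / ln(dT1/dT2)
LMTD = (72 - 79) / ln(72/79)
LMTD = 75.45 K


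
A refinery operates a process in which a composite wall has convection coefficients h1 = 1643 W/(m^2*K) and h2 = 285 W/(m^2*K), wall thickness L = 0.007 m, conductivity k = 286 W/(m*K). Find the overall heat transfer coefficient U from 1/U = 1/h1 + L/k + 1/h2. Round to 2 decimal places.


1/U = 1/h1 + L/k + 1/h2
1/U = 1/1643 + 0.007/286 + 1/285
1/U = 0.0006086427 + 2.44755e-05 + 0.0035087719
1/U = 0.0041418901
U = 241.44 W/(m^2*K)


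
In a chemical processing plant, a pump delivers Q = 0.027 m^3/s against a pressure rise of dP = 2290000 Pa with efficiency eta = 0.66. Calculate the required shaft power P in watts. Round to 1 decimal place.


P = Q * dP / eta
P = 0.027 * 2290000 / 0.66
P = 61830.0 / 0.66
P = 93681.8 W


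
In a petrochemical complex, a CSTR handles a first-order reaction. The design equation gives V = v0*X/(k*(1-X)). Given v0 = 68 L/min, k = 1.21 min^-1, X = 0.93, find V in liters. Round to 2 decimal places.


V = v0 * X / (k * (1 - X))
V = 68 * 0.93 / (1.21 * (1 - 0.93))
V = 63.24 / (1.21 * 0.07)
V = 63.24 / 0.0847
V = 746.64 L


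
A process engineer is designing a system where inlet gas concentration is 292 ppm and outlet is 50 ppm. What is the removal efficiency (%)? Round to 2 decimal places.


Efficiency = (G_in - G_out) / G_in * 100%
Efficiency = (292 - 50) / 292 * 100
Efficiency = 242 / 292 * 100
Efficiency = 82.88%


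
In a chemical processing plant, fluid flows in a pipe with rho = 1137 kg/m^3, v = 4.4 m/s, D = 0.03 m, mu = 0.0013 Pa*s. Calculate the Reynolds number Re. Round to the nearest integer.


Re = rho * v * D / mu
Re = 1137 * 4.4 * 0.03 / 0.0013
Re = 150.084 / 0.0013
Re = 115449


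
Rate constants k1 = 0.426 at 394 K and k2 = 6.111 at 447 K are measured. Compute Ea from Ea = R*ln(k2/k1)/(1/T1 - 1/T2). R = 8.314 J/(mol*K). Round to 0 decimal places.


Ea = R * ln(k2/k1) / (1/T1 - 1/T2)
ln(k2/k1) = ln(6.111/0.426) = 2.6634064
1/T1 - 1/T2 = 1/394 - 1/447 = 0.000300934601
Ea = 8.314 * 2.6634064 / 0.000300934601
Ea = 73583 J/mol


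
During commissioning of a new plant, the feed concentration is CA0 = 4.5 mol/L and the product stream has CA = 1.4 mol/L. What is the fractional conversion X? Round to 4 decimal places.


X = (CA0 - CA) / CA0
X = (4.5 - 1.4) / 4.5
X = 3.1 / 4.5
X = 0.6889


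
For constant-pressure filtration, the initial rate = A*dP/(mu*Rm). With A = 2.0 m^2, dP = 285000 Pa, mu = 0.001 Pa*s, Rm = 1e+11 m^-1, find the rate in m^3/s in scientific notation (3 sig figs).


rate = A * dP / (mu * Rm)
rate = 2.0 * 285000 / (0.001 * 1e+11)
rate = 570000.0 / 1.000e+08
rate = 5.70e-03 m^3/s


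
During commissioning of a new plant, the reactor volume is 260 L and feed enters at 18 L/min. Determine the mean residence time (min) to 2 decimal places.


tau = V / v0
tau = 260 / 18
tau = 14.44 min


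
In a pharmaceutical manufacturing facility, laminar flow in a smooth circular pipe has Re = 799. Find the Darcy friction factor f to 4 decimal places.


f = 64 / Re
f = 64 / 799
f = 0.0801


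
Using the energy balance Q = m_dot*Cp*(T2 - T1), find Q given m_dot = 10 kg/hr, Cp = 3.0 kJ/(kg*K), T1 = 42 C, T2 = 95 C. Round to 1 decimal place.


Q = m_dot * Cp * (T2 - T1)
Q = 10 * 3.0 * (95 - 42)
Q = 10 * 3.0 * 53
Q = 1590.0 kJ/hr


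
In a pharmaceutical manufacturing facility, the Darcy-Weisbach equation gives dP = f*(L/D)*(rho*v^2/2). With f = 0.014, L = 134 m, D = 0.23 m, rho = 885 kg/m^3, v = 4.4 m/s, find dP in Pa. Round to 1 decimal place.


dP = f * (L/D) * (rho*v^2/2)
dP = 0.014 * (134/0.23) * (885*4.4^2/2)
L/D = 582.60869565
rho*v^2/2 = 885*19.36/2 = 8566.8
dP = 0.014 * 582.60869565 * 8566.8
dP = 69875.3 Pa


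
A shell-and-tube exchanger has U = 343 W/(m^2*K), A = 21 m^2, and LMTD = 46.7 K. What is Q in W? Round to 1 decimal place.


Q = U * A * LMTD
Q = 343 * 21 * 46.7
Q = 336380.1 W


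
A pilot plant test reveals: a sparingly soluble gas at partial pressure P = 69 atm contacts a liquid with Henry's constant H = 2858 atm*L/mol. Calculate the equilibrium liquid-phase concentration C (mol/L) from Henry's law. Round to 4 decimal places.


C = P / H
C = 69 / 2858
C = 0.0241 mol/L


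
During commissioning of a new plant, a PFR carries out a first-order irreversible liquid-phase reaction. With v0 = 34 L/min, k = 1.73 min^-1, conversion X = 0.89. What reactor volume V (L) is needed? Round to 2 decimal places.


V = (v0/k) * ln(1/(1-X))
V = (34/1.73) * ln(1/(1-0.89))
V = 19.653179 * ln(9.090909)
V = 19.653179 * 2.207275
V = 43.38 L


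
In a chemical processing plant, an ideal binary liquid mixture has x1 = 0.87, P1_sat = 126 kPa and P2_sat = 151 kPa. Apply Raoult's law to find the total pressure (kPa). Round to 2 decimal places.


P = x1*P1_sat + x2*P2_sat
x2 = 1 - x1 = 1 - 0.87 = 0.13
P = 0.87*126 + 0.13*151
P = 109.62 + 19.63
P = 129.25 kPa


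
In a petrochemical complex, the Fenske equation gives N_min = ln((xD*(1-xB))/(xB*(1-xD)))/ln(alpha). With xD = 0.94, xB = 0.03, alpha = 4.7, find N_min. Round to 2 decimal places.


N_min = ln((xD*(1-xB))/(xB*(1-xD))) / ln(alpha)
Numerator inside ln: 0.9118 / 0.0018 = 506.555556
ln(506.555556) = 6.227634
ln(alpha) = ln(4.7) = 1.547563
N_min = 6.227634 / 1.547563 = 4.02


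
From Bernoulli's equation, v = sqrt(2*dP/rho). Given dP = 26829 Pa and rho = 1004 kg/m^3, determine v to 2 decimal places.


v = sqrt(2*dP/rho)
v = sqrt(2*26829/1004)
v = sqrt(53.444223)
v = 7.31 m/s


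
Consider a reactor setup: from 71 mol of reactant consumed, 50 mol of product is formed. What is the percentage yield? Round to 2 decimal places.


Yield = (moles product / moles consumed) * 100%
Yield = (50 / 71) * 100
Yield = 0.7042 * 100
Yield = 70.42%


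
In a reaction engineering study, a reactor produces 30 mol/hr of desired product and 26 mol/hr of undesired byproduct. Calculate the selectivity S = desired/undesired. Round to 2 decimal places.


S = desired product rate / undesired product rate
S = 30 / 26
S = 1.15


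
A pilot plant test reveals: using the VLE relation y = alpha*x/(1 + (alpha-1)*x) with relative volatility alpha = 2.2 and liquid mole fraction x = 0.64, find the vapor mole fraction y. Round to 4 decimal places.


y = alpha*x / (1 + (alpha-1)*x)
y = 2.2*0.64 / (1 + (2.2-1)*0.64)
y = 1.408 / (1 + 0.768)
y = 1.408 / 1.768
y = 0.7964


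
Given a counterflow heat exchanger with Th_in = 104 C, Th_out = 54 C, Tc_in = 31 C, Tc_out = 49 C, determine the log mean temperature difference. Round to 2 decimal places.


dT1 = Th_in - Tc_out = 104 - 49 = 55
dT2 = Th_out - Tc_in = 54 - 31 = 23
LMTD = (dT1 - dT2) / ln(dT1/dT2)
LMTD = (55 - 23) / ln(55/23)
LMTD = 36.70 K


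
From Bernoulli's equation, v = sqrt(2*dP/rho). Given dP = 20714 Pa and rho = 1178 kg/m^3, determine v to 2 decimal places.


v = sqrt(2*dP/rho)
v = sqrt(2*20714/1178)
v = sqrt(35.168081)
v = 5.93 m/s


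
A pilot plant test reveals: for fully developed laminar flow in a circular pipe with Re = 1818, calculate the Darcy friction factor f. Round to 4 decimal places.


f = 64 / Re
f = 64 / 1818
f = 0.0352


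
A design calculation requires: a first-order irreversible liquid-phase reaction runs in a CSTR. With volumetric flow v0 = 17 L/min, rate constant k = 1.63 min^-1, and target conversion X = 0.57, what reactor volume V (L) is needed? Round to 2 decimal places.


V = v0 * X / (k * (1 - X))
V = 17 * 0.57 / (1.63 * (1 - 0.57))
V = 9.69 / (1.63 * 0.43)
V = 9.69 / 0.7009
V = 13.83 L


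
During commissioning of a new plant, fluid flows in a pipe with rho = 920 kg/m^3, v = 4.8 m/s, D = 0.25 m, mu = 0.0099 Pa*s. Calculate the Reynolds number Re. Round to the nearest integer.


Re = rho * v * D / mu
Re = 920 * 4.8 * 0.25 / 0.0099
Re = 1104.0 / 0.0099
Re = 111515


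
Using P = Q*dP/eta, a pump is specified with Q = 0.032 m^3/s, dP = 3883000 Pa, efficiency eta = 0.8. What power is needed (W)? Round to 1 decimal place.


P = Q * dP / eta
P = 0.032 * 3883000 / 0.8
P = 124256.0 / 0.8
P = 155320.0 W


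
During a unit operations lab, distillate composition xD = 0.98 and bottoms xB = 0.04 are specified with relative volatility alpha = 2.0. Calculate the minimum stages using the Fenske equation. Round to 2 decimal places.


N_min = ln((xD*(1-xB))/(xB*(1-xD))) / ln(alpha)
Numerator inside ln: 0.9408 / 0.0008 = 1176.0
ln(1176.0) = 7.069874
ln(alpha) = ln(2.0) = 0.693147
N_min = 7.069874 / 0.693147 = 10.20


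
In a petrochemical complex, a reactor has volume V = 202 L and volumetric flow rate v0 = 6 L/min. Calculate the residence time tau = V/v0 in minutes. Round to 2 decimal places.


tau = V / v0
tau = 202 / 6
tau = 33.67 min


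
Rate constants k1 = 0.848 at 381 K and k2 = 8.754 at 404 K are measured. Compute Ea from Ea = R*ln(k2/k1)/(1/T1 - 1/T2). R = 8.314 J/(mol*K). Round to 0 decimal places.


Ea = R * ln(k2/k1) / (1/T1 - 1/T2)
ln(k2/k1) = ln(8.754/0.848) = 2.3343854
1/T1 - 1/T2 = 1/381 - 1/404 = 0.000149424391
Ea = 8.314 * 2.3343854 / 0.000149424391
Ea = 129886 J/mol
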